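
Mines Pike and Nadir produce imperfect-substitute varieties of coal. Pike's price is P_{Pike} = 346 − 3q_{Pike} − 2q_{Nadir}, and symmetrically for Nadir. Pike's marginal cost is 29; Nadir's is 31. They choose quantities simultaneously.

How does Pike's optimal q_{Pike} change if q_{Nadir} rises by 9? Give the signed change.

Mine Pike's profit: π = q_{Pike}(346 − 3q_{Pike} − 2q_{Nadir}) − 29q_{Pike}.
∂π/∂q_{Pike} = 317 − 6q_{Pike} − 2q_{Nadir} = 0 ⇒ q_{Pike} = 317/6 − (1/3)q_{Nadir}.
The reaction-function slope is −1/3, so a 9-unit rise in q_{Nadir} moves q_{Pike} by −1/3 × 9 = −3. Pike's best response falls — the actions are strategic substitutes.

-3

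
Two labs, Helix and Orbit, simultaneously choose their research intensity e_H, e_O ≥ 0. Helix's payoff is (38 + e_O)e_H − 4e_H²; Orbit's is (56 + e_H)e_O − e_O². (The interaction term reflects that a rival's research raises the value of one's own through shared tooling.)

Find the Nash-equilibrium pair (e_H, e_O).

Expanding Helix's payoff: 38e_H + e_Oe_H − 4e_H².
∂π/∂e_H = 38 + e_O − 8e_H = 0, so e_H = 4.75 + 0.125e_O.
Likewise for Orbit: e_O = 28 + 0.5e_H.
Substituting the second reaction function into the first: e_H = 4.75 + 0.125(28 + 0.5e_H), which gives 0.9375e_H = 8.25 ⇒ e_H = 8.8.
Then e_O = 28 + 0.5·8.8 = 32.4.

8.8, 32.4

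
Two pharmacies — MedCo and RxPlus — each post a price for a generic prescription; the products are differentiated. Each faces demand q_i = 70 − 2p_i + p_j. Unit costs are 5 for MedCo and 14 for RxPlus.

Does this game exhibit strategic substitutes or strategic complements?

MedCo's profit: π = (p_{MedCo} − 5)(70 − 2p_{MedCo} + p_{RxPlus}).
∂π/∂p_{MedCo} = 80 − 4p_{MedCo} + p_{RxPlus} = 0 ⇒ p_{MedCo} = 20 + 0.25p_{RxPlus}.
The best-response slope dp_{MedCo}/dp_{RxPlus} = 0.25 > 0: the reaction function is upward-sloping, so the choices are strategic complements.

strategic complements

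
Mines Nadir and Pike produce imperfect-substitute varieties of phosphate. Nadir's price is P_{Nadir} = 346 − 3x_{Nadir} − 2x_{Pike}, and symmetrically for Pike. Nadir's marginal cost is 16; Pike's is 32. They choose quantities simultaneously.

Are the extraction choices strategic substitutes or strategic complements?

strategic substitutes

Mine Nadir's profit: π = x_{Nadir}(346 − 3x_{Nadir} − 2x_{Pike}) − 16x_{Nadir}.
∂π/∂x_{Nadir} = 330 − 6x_{Nadir} − 2x_{Pike} = 0 ⇒ x_{Nadir} = 55 − (1/3)x_{Pike}.
The best-response slope dx_{Nadir}/dx_{Pike} = −1/3 < 0: the reaction function is downward-sloping, so the choices are strategic substitutes.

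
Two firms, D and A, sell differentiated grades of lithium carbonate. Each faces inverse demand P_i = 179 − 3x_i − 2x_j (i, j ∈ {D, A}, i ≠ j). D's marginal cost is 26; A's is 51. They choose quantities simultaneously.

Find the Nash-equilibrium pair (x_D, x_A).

20.6875, 14.4375

Firm D's profit: π = x_D(179 − 3x_D − 2x_A) − 26x_D.
∂π/∂x_D = 153 − 6x_D − 2x_A = 0 ⇒ x_D = 25.5 − (1/3)x_A.
Similarly x_A = 64/3 − (1/3)x_D.
Plugging x_A into D's best response: x_D = 25.5 − (1/3)(64/3 − (1/3)x_D) ⇒ (8/9)x_D = 331/18, so x_D = 20.6875.
Then x_A = 64/3 − (1/3)·20.6875 = 14.4375.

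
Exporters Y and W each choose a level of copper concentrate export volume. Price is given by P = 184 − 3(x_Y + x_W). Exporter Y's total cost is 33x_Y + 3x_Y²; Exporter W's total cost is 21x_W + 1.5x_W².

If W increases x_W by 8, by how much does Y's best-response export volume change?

-2

Exporter Y's profit: π = x_Y(184 − 3(x_Y + x_W)) − 33x_Y − 3x_Y².
∂π/∂x_Y = 151 − 12x_Y − 3x_W = 0, so x_Y = 151/12 − 0.25x_W.
The reaction-function slope is −0.25, so an 8-unit rise in x_W moves x_Y by −0.25 × 8 = −2. Y's best response falls — the actions are strategic substitutes.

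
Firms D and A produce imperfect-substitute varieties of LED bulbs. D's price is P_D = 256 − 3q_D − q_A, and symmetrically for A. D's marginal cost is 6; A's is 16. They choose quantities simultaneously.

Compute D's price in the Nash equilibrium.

Firm D's profit: π = q_D(256 − 3q_D − q_A) − 6q_D.
∂π/∂q_D = 250 − 6q_D − q_A = 0 ⇒ q_D = 125/3 − (1/6)q_A.
Similarly q_A = 40 − (1/6)q_D.
Solving the two reaction functions simultaneously: (1 − (−1/6)(−1/6))q_D = 125/3 − (1/6)·40, so (35/36)q_D = 35 and q_D = 36.
Then q_A = 40 − (1/6)·36 = 34.
P_D = 256 − 3·36 − 34 = 114.

114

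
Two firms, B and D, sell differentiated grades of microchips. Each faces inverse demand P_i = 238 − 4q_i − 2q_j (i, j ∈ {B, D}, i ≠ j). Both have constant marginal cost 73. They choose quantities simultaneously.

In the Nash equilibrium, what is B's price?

Firm B's profit: π = q_B(238 − 4q_B − 2q_D) − 73q_B.
∂π/∂q_B = 165 − 8q_B − 2q_D = 0 ⇒ q_B = 20.625 − 0.25q_D.
By symmetry q_D = q_B; substituting into the reaction function, 1.25q_B = 20.625 and q_B = 16.5.
P_B = 238 − 4·16.5 − 2·16.5 = 139.

139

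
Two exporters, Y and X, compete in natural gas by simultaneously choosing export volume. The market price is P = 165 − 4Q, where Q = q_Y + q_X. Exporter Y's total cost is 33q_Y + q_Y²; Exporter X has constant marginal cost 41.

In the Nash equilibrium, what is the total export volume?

Exporter Y's profit: π = q_Y(165 − 4(q_Y + q_X)) − 33q_Y − q_Y².
∂π/∂q_Y = 132 − 10q_Y − 4q_X = 0, so q_Y = 13.2 − 0.4q_X.
For X: ∂π/∂q_X = 124 − 8q_X − 4q_Y = 0 ⇒ q_X = 15.5 − 0.5q_Y.
Plugging q_X into Y's best response: q_Y = 13.2 − 0.4(15.5 − 0.5q_Y) ⇒ 0.8q_Y = 7, so q_Y = 8.75.
Then q_X = 15.5 − 0.5·8.75 = 11.125.
Total export volume: 8.75 + 11.125 = 19.875.

19.875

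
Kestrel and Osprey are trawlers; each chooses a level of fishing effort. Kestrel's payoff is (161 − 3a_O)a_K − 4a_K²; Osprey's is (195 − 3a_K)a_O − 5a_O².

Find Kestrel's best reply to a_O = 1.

19.75

Expanding Kestrel's payoff: 161a_K − 3a_Oa_K − 4a_K².
∂π/∂a_K = 161 − 3a_O − 8a_K = 0, so a_K = 20.125 − 0.375a_O.
At a_O = 1: a_K = 20.125 − 0.375·1 = 19.75.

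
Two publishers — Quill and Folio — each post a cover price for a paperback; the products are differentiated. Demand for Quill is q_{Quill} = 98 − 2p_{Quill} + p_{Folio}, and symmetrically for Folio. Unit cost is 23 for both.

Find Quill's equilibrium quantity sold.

Quill's profit: π = (p_{Quill} − 23)(98 − 2p_{Quill} + p_{Folio}).
∂π/∂p_{Quill} = 144 − 4p_{Quill} + p_{Folio} = 0 ⇒ p_{Quill} = 36 + 0.25p_{Folio}.
The game is symmetric, so in equilibrium p_{Folio} = p_{Quill}: the reaction function gives 0.75p_{Quill} = 36, hence p_{Quill} = 48.
q_{Quill} = 98 − 2·48 + 48 = 50.

50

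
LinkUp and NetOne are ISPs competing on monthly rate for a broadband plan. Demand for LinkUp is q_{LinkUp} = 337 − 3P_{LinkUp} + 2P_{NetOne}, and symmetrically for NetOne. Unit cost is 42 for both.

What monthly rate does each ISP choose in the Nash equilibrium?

115.75

LinkUp's profit: π = (P_{LinkUp} − 42)(337 − 3P_{LinkUp} + 2P_{NetOne}).
∂π/∂P_{LinkUp} = 463 − 6P_{LinkUp} + 2P_{NetOne} = 0 ⇒ P_{LinkUp} = 463/6 + (1/3)P_{NetOne}.
By symmetry P_{NetOne} = P_{LinkUp}; substituting into the reaction function, (2/3)P_{LinkUp} = 463/6 and P_{LinkUp} = 115.75.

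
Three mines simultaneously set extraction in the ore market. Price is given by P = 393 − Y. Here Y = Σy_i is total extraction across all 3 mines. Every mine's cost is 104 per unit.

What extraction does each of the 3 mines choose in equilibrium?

72.25

A representative mine's profit is π_i = y_i(393 − Y) − 104y_i, with Y = y_i + Σ_{j≠i} y_j.
First-order condition: 289 − 2y_i − Σ_{j≠i} y_j = 0.
With identical mines, set every y_j = y: then 289 − 2y − 2y = 0, i.e. y = 289/4 = 72.25.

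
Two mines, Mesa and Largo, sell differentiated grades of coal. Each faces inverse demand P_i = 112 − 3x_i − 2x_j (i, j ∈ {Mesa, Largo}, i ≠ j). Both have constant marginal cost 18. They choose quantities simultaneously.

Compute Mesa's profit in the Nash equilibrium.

414.1875

Mine Mesa's profit: π = x_{Mesa}(112 − 3x_{Mesa} − 2x_{Largo}) − 18x_{Mesa}.
∂π/∂x_{Mesa} = 94 − 6x_{Mesa} − 2x_{Largo} = 0 ⇒ x_{Mesa} = 47/3 − (1/3)x_{Largo}.
By symmetry x_{Largo} = x_{Mesa}; substituting into the reaction function, (4/3)x_{Mesa} = 47/3 and x_{Mesa} = 11.75.
P_{Mesa} = 112 − 3·11.75 − 2·11.75 = 53.25.
Profit = (53.25 − 18)·11.75 = 414.1875.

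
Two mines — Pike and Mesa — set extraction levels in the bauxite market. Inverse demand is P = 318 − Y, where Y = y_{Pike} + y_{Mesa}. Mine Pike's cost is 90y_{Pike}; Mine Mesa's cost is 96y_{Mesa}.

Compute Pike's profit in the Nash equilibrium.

Mine Pike's profit: π = y_{Pike}(318 − (y_{Pike} + y_{Mesa})) − 90y_{Pike}.
∂π/∂y_{Pike} = 228 − 2y_{Pike} − y_{Mesa} = 0, so y_{Pike} = 114 − 0.5y_{Mesa}.
By the same steps for Mesa: y_{Mesa} = 111 − 0.5y_{Pike}.
Plugging y_{Mesa} into Pike's best response: y_{Pike} = 114 − 0.5(111 − 0.5y_{Pike}) ⇒ 0.75y_{Pike} = 58.5, so y_{Pike} = 78.
Then y_{Mesa} = 111 − 0.5·78 = 72.
Price P = 318 − 150 = 168.
Pike's profit: (168 − 90)·78 = 6084.

6084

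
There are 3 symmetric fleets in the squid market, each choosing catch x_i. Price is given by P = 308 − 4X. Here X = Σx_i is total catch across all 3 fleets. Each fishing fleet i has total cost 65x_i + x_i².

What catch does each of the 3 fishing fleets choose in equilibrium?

13.5

A representative fishing fleet's profit is π_i = x_i(308 − 4X) − 65x_i − x_i², with X = x_i + Σ_{j≠i} x_j.
First-order condition: 243 − 10x_i − 4Σ_{j≠i} x_j = 0.
With identical fishing fleets, set every x_j = x: then 243 − 10x − 8x = 0, i.e. x = 243/18 = 13.5.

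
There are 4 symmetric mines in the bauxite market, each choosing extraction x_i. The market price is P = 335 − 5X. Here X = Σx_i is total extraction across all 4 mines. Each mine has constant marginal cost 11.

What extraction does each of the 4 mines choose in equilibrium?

12.96

A representative mine's profit is π_i = x_i(335 − 5X) − 11x_i, with X = x_i + Σ_{j≠i} x_j.
First-order condition: 324 − 10x_i − 5Σ_{j≠i} x_j = 0.
In a symmetric equilibrium every mine chooses the same x, so Σ_{j≠i} x_j = 3x. The condition becomes 324 − 25x = 0, giving x = 324/25 = 12.96.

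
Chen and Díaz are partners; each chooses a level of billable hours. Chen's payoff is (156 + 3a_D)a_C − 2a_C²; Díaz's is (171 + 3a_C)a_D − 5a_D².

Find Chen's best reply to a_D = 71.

Expanding Chen's payoff: 156a_C + 3a_Da_C − 2a_C².
∂π/∂a_C = 156 + 3a_D − 4a_C = 0, so a_C = 39 + 0.75a_D.
At a_D = 71: a_C = 39 + 0.75·71 = 92.25.

92.25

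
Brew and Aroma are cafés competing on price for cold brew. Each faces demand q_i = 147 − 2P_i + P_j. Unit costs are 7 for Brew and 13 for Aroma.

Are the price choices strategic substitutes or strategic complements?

strategic complements

Brew's profit: π = (P_{Brew} − 7)(147 − 2P_{Brew} + P_{Aroma}).
∂π/∂P_{Brew} = 161 − 4P_{Brew} + P_{Aroma} = 0 ⇒ P_{Brew} = 40.25 + 0.25P_{Aroma}.
The best-response slope dP_{Brew}/dP_{Aroma} = 0.25 > 0: the reaction function is upward-sloping, so the choices are strategic complements.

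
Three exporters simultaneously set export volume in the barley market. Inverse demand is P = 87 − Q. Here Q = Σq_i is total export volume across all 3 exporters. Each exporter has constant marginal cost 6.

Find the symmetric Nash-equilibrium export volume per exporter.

A representative exporter's profit is π_i = q_i(87 − Q) − 6q_i, with Q = q_i + Σ_{j≠i} q_j.
First-order condition: 81 − 2q_i − Σ_{j≠i} q_j = 0.
Imposing symmetry (q_j = q for all j) turns Σ_{j≠i} q_j into 2q, so 81 = 4q and q = 20.25.

20.25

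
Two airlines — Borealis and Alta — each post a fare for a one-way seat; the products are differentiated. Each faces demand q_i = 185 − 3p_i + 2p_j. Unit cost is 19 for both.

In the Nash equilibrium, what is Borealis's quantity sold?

124.5

Borealis's profit: π = (p_{Borealis} − 19)(185 − 3p_{Borealis} + 2p_{Alta}).
∂π/∂p_{Borealis} = 242 − 6p_{Borealis} + 2p_{Alta} = 0 ⇒ p_{Borealis} = 121/3 + (1/3)p_{Alta}.
Setting p_{Borealis} = p_{Alta} in the reaction function: p_{Borealis} = 121/3 + (1/3)p_{Borealis}, so p_{Borealis} = (121/3) / (2/3) = 60.5.
q_{Borealis} = 185 − 3·60.5 + 2·60.5 = 124.5.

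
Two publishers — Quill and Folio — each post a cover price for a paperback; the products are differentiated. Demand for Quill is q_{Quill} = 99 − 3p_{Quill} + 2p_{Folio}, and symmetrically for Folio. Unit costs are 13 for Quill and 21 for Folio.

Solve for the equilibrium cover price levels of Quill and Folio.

36, 39

Quill's profit: π = (p_{Quill} − 13)(99 − 3p_{Quill} + 2p_{Folio}).
∂π/∂p_{Quill} = 138 − 6p_{Quill} + 2p_{Folio} = 0 ⇒ p_{Quill} = 23 + (1/3)p_{Folio}.
Similarly p_{Folio} = 27 + (1/3)p_{Quill}.
Solving the two reaction functions simultaneously: (1 − (1/3)(1/3))p_{Quill} = 23 + (1/3)·27, so (8/9)p_{Quill} = 32 and p_{Quill} = 36.
Then p_{Folio} = 27 + (1/3)·36 = 39.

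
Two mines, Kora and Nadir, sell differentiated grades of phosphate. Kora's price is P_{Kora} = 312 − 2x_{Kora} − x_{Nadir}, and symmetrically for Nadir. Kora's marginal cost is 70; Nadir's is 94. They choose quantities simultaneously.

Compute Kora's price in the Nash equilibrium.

Mine Kora's profit: π = x_{Kora}(312 − 2x_{Kora} − x_{Nadir}) − 70x_{Kora}.
∂π/∂x_{Kora} = 242 − 4x_{Kora} − x_{Nadir} = 0 ⇒ x_{Kora} = 60.5 − 0.25x_{Nadir}.
Similarly x_{Nadir} = 54.5 − 0.25x_{Kora}.
Solving the two reaction functions simultaneously: (1 − (−0.25)(−0.25))x_{Kora} = 60.5 − 0.25·54.5, so 0.9375x_{Kora} = 46.875 and x_{Kora} = 50.
Then x_{Nadir} = 54.5 − 0.25·50 = 42.
P_{Kora} = 312 − 2·50 − 42 = 170.

170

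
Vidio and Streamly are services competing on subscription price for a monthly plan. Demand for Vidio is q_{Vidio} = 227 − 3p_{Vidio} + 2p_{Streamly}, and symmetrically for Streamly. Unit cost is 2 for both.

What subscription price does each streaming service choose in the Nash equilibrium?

58.25

Vidio's profit: π = (p_{Vidio} − 2)(227 − 3p_{Vidio} + 2p_{Streamly}).
∂π/∂p_{Vidio} = 233 − 6p_{Vidio} + 2p_{Streamly} = 0 ⇒ p_{Vidio} = 233/6 + (1/3)p_{Streamly}.
By symmetry p_{Streamly} = p_{Vidio}; substituting into the reaction function, (2/3)p_{Vidio} = 233/6 and p_{Vidio} = 58.25.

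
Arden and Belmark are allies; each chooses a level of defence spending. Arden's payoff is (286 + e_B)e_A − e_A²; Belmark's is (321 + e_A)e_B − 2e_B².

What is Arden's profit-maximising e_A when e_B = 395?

340.5

Expanding Arden's payoff: 286e_A + e_Be_A − e_A².
∂π/∂e_A = 286 + e_B − 2e_A = 0, so e_A = 143 + 0.5e_B.
At e_B = 395: e_A = 143 + 0.5·395 = 340.5.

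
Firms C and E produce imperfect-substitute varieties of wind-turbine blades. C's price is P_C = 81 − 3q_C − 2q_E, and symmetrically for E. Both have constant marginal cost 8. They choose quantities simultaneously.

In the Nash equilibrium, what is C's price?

35.375

Firm C's profit: π = q_C(81 − 3q_C − 2q_E) − 8q_C.
∂π/∂q_C = 73 − 6q_C − 2q_E = 0 ⇒ q_C = 73/6 − (1/3)q_E.
Setting q_C = q_E in the reaction function: q_C = 73/6 − (1/3)q_C, so q_C = (73/6) / (4/3) = 9.125.
P_C = 81 − 3·9.125 − 2·9.125 = 35.375.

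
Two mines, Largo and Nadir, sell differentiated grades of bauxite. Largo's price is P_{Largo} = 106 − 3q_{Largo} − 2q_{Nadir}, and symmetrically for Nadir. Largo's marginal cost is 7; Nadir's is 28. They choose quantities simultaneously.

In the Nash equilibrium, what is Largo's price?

Mine Largo's profit: π = q_{Largo}(106 − 3q_{Largo} − 2q_{Nadir}) − 7q_{Largo}.
∂π/∂q_{Largo} = 99 − 6q_{Largo} − 2q_{Nadir} = 0 ⇒ q_{Largo} = 16.5 − (1/3)q_{Nadir}.
Similarly q_{Nadir} = 13 − (1/3)q_{Largo}.
Solving the two reaction functions simultaneously: (1 − (−1/3)(−1/3))q_{Largo} = 16.5 − (1/3)·13, so (8/9)q_{Largo} = 73/6 and q_{Largo} = 13.6875.
Then q_{Nadir} = 13 − (1/3)·13.6875 = 8.4375.
P_{Largo} = 106 − 3·13.6875 − 2·8.4375 = 48.0625.

48.0625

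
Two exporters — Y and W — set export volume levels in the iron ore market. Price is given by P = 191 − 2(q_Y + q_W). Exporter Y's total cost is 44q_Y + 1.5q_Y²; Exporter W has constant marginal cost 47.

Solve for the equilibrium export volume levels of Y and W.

12.5, 29.75

Exporter Y's profit: π = q_Y(191 − 2(q_Y + q_W)) − 44q_Y − 1.5q_Y².
∂π/∂q_Y = 147 − 7q_Y − 2q_W = 0, so q_Y = 21 − (2/7)q_W.
For W: ∂π/∂q_W = 144 − 4q_W − 2q_Y = 0 ⇒ q_W = 36 − 0.5q_Y.
Solving the two reaction functions simultaneously: (1 − (−2/7)(−0.5))q_Y = 21 − (2/7)·36, so (6/7)q_Y = 75/7 and q_Y = 12.5.
Then q_W = 36 − 0.5·12.5 = 29.75.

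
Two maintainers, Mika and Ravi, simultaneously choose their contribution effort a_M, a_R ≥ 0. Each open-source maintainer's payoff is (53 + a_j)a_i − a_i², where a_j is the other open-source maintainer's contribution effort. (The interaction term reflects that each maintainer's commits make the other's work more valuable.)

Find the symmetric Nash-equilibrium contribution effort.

Mika's payoff is (53 + a_R)a_M − a_M².
∂π/∂a_M = 53 + a_R − 2a_M = 0, so a_M = 26.5 + 0.5a_R.
By symmetry a_R = a_M; substituting into the reaction function, 0.5a_M = 26.5 and a_M = 53.

53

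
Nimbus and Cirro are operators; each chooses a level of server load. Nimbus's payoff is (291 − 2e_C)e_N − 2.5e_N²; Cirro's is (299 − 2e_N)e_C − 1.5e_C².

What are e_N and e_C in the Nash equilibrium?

25, 83

Expanding Nimbus's payoff: 291e_N − 2e_Ce_N − 2.5e_N².
∂π/∂e_N = 291 − 2e_C − 5e_N = 0, so e_N = 58.2 − 0.4e_C.
Likewise for Cirro: e_C = 299/3 − (2/3)e_N.
Solving the two reaction functions simultaneously: (1 − (−0.4)(−2/3))e_N = 58.2 − 0.4·(299/3), so (11/15)e_N = 55/3 and e_N = 25.
Then e_C = 299/3 − (2/3)·25 = 83.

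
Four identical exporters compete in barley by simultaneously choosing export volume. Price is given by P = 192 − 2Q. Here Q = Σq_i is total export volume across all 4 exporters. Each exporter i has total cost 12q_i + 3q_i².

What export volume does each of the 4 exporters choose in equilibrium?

11.25

A representative exporter's profit is π_i = q_i(192 − 2Q) − 12q_i − 3q_i², with Q = q_i + Σ_{j≠i} q_j.
First-order condition: 180 − 10q_i − 2Σ_{j≠i} q_j = 0.
With identical exporters, set every q_j = q: then 180 − 10q − 6q = 0, i.e. q = 180/16 = 11.25.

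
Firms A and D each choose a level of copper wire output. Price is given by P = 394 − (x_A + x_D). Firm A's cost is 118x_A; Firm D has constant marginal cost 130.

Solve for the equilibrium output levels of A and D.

96, 84

Firm A's profit: π = x_A(394 − (x_A + x_D)) − 118x_A.
∂π/∂x_A = 276 − 2x_A − x_D = 0, so x_A = 138 − 0.5x_D.
By the same steps for D: x_D = 132 − 0.5x_A.
Solving the two reaction functions simultaneously: (1 − (−0.5)(−0.5))x_A = 138 − 0.5·132, so 0.75x_A = 72 and x_A = 96.
Then x_D = 132 − 0.5·96 = 84.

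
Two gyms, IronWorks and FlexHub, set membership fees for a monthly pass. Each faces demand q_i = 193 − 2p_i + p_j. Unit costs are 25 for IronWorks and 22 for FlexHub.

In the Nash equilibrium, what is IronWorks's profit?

6182.72

IronWorks's profit: π = (p_{IronWorks} − 25)(193 − 2p_{IronWorks} + p_{FlexHub}).
∂π/∂p_{IronWorks} = 243 − 4p_{IronWorks} + p_{FlexHub} = 0 ⇒ p_{IronWorks} = 60.75 + 0.25p_{FlexHub}.
Similarly p_{FlexHub} = 59.25 + 0.25p_{IronWorks}.
Plugging p_{FlexHub} into IronWorks's best response: p_{IronWorks} = 60.75 + 0.25(59.25 + 0.25p_{IronWorks}) ⇒ 0.9375p_{IronWorks} = 75.5625, so p_{IronWorks} = 80.6.
Then p_{FlexHub} = 59.25 + 0.25·80.6 = 79.4.
q_{IronWorks} = 193 − 2·80.6 + 79.4 = 111.2.
Profit = (80.6 − 25)·111.2 = 6182.72.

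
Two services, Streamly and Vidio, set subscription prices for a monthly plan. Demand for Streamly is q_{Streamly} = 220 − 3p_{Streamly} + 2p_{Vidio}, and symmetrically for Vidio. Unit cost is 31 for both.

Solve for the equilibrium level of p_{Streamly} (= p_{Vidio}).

78.25

Streamly's profit: π = (p_{Streamly} − 31)(220 − 3p_{Streamly} + 2p_{Vidio}).
∂π/∂p_{Streamly} = 313 − 6p_{Streamly} + 2p_{Vidio} = 0 ⇒ p_{Streamly} = 313/6 + (1/3)p_{Vidio}.
The game is symmetric, so in equilibrium p_{Vidio} = p_{Streamly}: the reaction function gives (2/3)p_{Streamly} = 313/6, hence p_{Streamly} = 78.25.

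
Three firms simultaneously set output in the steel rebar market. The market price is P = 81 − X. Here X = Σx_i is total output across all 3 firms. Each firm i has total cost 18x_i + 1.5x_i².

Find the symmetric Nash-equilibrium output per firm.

9

A representative firm's profit is π_i = x_i(81 − X) − 18x_i − 1.5x_i², with X = x_i + Σ_{j≠i} x_j.
First-order condition: 63 − 5x_i − Σ_{j≠i} x_j = 0.
Imposing symmetry (x_j = x for all j) turns Σ_{j≠i} x_j into 2x, so 63 = 7x and x = 9.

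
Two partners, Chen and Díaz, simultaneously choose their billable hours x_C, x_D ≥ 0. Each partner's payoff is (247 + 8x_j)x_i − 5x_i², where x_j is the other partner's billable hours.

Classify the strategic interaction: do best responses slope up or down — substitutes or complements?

Chen's payoff is (247 + 8x_D)x_C − 5x_C².
∂π/∂x_C = 247 + 8x_D − 10x_C = 0, so x_C = 24.7 + 0.8x_D.
The best-response slope dx_C/dx_D = 0.8 > 0: the reaction function is upward-sloping, so the choices are strategic complements.

strategic complements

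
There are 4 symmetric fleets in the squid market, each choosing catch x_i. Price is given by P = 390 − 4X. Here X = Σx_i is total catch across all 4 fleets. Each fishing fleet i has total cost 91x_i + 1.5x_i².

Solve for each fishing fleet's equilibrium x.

13

A representative fishing fleet's profit is π_i = x_i(390 − 4X) − 91x_i − 1.5x_i², with X = x_i + Σ_{j≠i} x_j.
First-order condition: 299 − 11x_i − 4Σ_{j≠i} x_j = 0.
With identical fishing fleets, set every x_j = x: then 299 − 11x − 12x = 0, i.e. x = 299/23 = 13.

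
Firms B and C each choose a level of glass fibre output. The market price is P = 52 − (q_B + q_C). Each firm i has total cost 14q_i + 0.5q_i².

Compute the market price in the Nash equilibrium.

33

Firm B's profit: π = q_B(52 − (q_B + q_C)) − 14q_B − 0.5q_B².
∂π/∂q_B = 38 − 3q_B − q_C = 0, so q_B = 38/3 − (1/3)q_C.
Setting q_B = q_C in the reaction function: q_B = 38/3 − (1/3)q_B, so q_B = (38/3) / (4/3) = 9.5.
Equilibrium price: P = 52 − 19 = 33.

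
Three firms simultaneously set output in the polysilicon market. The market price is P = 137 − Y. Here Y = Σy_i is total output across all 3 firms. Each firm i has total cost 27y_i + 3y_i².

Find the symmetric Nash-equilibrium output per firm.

11

A representative firm's profit is π_i = y_i(137 − Y) − 27y_i − 3y_i², with Y = y_i + Σ_{j≠i} y_j.
First-order condition: 110 − 8y_i − Σ_{j≠i} y_j = 0.
In a symmetric equilibrium every firm chooses the same y, so Σ_{j≠i} y_j = 2y. The condition becomes 110 − 10y = 0, giving y = 110/10 = 11.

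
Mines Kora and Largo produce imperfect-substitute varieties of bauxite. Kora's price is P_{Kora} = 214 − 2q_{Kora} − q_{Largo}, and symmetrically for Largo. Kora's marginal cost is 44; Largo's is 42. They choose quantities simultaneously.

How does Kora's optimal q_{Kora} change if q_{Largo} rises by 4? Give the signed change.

Mine Kora's profit: π = q_{Kora}(214 − 2q_{Kora} − q_{Largo}) − 44q_{Kora}.
∂π/∂q_{Kora} = 170 − 4q_{Kora} − q_{Largo} = 0 ⇒ q_{Kora} = 42.5 − 0.25q_{Largo}.
The reaction-function slope is −0.25, so a 4-unit rise in q_{Largo} moves q_{Kora} by −0.25 × 4 = −1. Kora's best response falls — the actions are strategic substitutes.

-1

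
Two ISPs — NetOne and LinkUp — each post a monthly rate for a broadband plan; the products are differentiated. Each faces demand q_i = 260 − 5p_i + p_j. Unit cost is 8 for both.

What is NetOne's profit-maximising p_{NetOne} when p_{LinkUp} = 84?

38.4

NetOne's profit: π = (p_{NetOne} − 8)(260 − 5p_{NetOne} + p_{LinkUp}).
∂π/∂p_{NetOne} = 300 − 10p_{NetOne} + p_{LinkUp} = 0 ⇒ p_{NetOne} = 30 + 0.1p_{LinkUp}.
At p_{LinkUp} = 84: p_{NetOne} = 30 + 0.1·84 = 38.4.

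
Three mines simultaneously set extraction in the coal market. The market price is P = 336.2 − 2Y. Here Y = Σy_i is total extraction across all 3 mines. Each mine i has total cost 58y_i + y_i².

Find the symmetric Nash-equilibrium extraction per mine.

A representative mine's profit is π_i = y_i(336.2 − 2Y) − 58y_i − y_i², with Y = y_i + Σ_{j≠i} y_j.
First-order condition: 278.2 − 6y_i − 2Σ_{j≠i} y_j = 0.
In a symmetric equilibrium every mine chooses the same y, so Σ_{j≠i} y_j = 2y. The condition becomes 278.2 − 10y = 0, giving y = 278.2/10 = 27.82.

27.82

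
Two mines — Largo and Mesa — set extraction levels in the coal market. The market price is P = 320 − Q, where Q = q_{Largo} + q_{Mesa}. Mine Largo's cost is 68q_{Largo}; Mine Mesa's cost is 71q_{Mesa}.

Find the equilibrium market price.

Mine Largo's profit: π = q_{Largo}(320 − (q_{Largo} + q_{Mesa})) − 68q_{Largo}.
∂π/∂q_{Largo} = 252 − 2q_{Largo} − q_{Mesa} = 0, so q_{Largo} = 126 − 0.5q_{Mesa}.
By the same steps for Mesa: q_{Mesa} = 124.5 − 0.5q_{Largo}.
Plugging q_{Mesa} into Largo's best response: q_{Largo} = 126 − 0.5(124.5 − 0.5q_{Largo}) ⇒ 0.75q_{Largo} = 63.75, so q_{Largo} = 85.
Then q_{Mesa} = 124.5 − 0.5·85 = 82.
Equilibrium price: P = 320 − 167 = 153.

153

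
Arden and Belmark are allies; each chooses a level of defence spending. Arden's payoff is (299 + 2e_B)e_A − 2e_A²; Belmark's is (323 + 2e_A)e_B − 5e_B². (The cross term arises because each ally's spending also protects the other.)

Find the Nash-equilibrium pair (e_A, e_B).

101, 52.5

Expanding Arden's payoff: 299e_A + 2e_Be_A − 2e_A².
∂π/∂e_A = 299 + 2e_B − 4e_A = 0, so e_A = 74.75 + 0.5e_B.
Likewise for Belmark: e_B = 32.3 + 0.2e_A.
Solving the two reaction functions simultaneously: (1 − (0.5)(0.2))e_A = 74.75 + 0.5·32.3, so 0.9e_A = 90.9 and e_A = 101.
Then e_B = 32.3 + 0.2·101 = 52.5.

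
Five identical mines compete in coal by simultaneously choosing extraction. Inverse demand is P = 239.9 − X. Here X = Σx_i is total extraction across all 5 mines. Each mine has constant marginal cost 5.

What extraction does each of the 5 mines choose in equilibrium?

39.15

A representative mine's profit is π_i = x_i(239.9 − X) − 5x_i, with X = x_i + Σ_{j≠i} x_j.
First-order condition: 234.9 − 2x_i − Σ_{j≠i} x_j = 0.
In a symmetric equilibrium every mine chooses the same x, so Σ_{j≠i} x_j = 4x. The condition becomes 234.9 − 6x = 0, giving x = 234.9/6 = 39.15.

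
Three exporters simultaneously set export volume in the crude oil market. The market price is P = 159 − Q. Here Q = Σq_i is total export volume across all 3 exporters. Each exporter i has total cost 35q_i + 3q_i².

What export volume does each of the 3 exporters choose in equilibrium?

A representative exporter's profit is π_i = q_i(159 − Q) − 35q_i − 3q_i², with Q = q_i + Σ_{j≠i} q_j.
First-order condition: 124 − 8q_i − Σ_{j≠i} q_j = 0.
Imposing symmetry (q_j = q for all j) turns Σ_{j≠i} q_j into 2q, so 124 = 10q and q = 12.4.

12.4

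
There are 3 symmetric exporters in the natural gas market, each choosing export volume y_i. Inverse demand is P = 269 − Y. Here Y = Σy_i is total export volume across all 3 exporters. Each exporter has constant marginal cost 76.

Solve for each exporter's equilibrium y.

A representative exporter's profit is π_i = y_i(269 − Y) − 76y_i, with Y = y_i + Σ_{j≠i} y_j.
First-order condition: 193 − 2y_i − Σ_{j≠i} y_j = 0.
In a symmetric equilibrium every exporter chooses the same y, so Σ_{j≠i} y_j = 2y. The condition becomes 193 − 4y = 0, giving y = 193/4 = 48.25.

48.25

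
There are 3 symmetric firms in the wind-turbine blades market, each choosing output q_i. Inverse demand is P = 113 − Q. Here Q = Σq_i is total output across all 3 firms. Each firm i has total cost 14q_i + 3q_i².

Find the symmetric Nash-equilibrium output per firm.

A representative firm's profit is π_i = q_i(113 − Q) − 14q_i − 3q_i², with Q = q_i + Σ_{j≠i} q_j.
First-order condition: 99 − 8q_i − Σ_{j≠i} q_j = 0.
In a symmetric equilibrium every firm chooses the same q, so Σ_{j≠i} q_j = 2q. The condition becomes 99 − 10q = 0, giving q = 99/10 = 9.9.

9.9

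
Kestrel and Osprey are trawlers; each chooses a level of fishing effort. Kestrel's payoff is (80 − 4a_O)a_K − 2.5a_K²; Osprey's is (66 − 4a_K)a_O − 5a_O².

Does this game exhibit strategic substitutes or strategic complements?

strategic substitutes

Expanding Kestrel's payoff: 80a_K − 4a_Oa_K − 2.5a_K².
∂π/∂a_K = 80 − 4a_O − 5a_K = 0, so a_K = 16 − 0.8a_O.
The best-response slope da_K/da_O = −0.8 < 0: the reaction function is downward-sloping, so the choices are strategic substitutes.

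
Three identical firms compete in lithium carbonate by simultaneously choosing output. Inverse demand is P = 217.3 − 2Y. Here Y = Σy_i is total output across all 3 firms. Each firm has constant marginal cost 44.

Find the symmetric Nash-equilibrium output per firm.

A representative firm's profit is π_i = y_i(217.3 − 2Y) − 44y_i, with Y = y_i + Σ_{j≠i} y_j.
First-order condition: 173.3 − 4y_i − 2Σ_{j≠i} y_j = 0.
Imposing symmetry (y_j = y for all j) turns Σ_{j≠i} y_j into 2y, so 173.3 = 8y and y = 21.6625.

21.6625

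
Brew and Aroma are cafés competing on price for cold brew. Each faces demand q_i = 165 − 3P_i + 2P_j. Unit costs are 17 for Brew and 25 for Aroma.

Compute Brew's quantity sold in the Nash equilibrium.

115.5

Brew's profit: π = (P_{Brew} − 17)(165 − 3P_{Brew} + 2P_{Aroma}).
∂π/∂P_{Brew} = 216 − 6P_{Brew} + 2P_{Aroma} = 0 ⇒ P_{Brew} = 36 + (1/3)P_{Aroma}.
Similarly P_{Aroma} = 40 + (1/3)P_{Brew}.
Solving the two reaction functions simultaneously: (1 − (1/3)(1/3))P_{Brew} = 36 + (1/3)·40, so (8/9)P_{Brew} = 148/3 and P_{Brew} = 55.5.
Then P_{Aroma} = 40 + (1/3)·55.5 = 58.5.
q_{Brew} = 165 − 3·55.5 + 2·58.5 = 115.5.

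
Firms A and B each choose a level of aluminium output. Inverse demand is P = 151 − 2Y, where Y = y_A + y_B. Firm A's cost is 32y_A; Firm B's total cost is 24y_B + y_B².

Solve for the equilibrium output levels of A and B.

23, 13.5

Firm A's profit: π = y_A(151 − 2(y_A + y_B)) − 32y_A.
∂π/∂y_A = 119 − 4y_A − 2y_B = 0, so y_A = 29.75 − 0.5y_B.
For B: ∂π/∂y_B = 127 − 6y_B − 2y_A = 0 ⇒ y_B = 127/6 − (1/3)y_A.
Solving the two reaction functions simultaneously: (1 − (−0.5)(−1/3))y_A = 29.75 − 0.5·(127/6), so (5/6)y_A = 115/6 and y_A = 23.
Then y_B = 127/6 − (1/3)·23 = 13.5.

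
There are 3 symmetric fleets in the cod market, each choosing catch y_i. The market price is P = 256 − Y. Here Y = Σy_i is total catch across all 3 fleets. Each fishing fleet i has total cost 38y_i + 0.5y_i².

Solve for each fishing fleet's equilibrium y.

43.6

A representative fishing fleet's profit is π_i = y_i(256 − Y) − 38y_i − 0.5y_i², with Y = y_i + Σ_{j≠i} y_j.
First-order condition: 218 − 3y_i − Σ_{j≠i} y_j = 0.
In a symmetric equilibrium every fishing fleet chooses the same y, so Σ_{j≠i} y_j = 2y. The condition becomes 218 − 5y = 0, giving y = 218/5 = 43.6.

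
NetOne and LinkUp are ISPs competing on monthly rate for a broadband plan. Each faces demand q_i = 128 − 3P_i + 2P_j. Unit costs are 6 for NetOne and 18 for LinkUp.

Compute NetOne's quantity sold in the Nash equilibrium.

NetOne's profit: π = (P_{NetOne} − 6)(128 − 3P_{NetOne} + 2P_{LinkUp}).
∂π/∂P_{NetOne} = 146 − 6P_{NetOne} + 2P_{LinkUp} = 0 ⇒ P_{NetOne} = 73/3 + (1/3)P_{LinkUp}.
Similarly P_{LinkUp} = 91/3 + (1/3)P_{NetOne}.
Solving the two reaction functions simultaneously: (1 − (1/3)(1/3))P_{NetOne} = 73/3 + (1/3)·(91/3), so (8/9)P_{NetOne} = 310/9 and P_{NetOne} = 38.75.
Then P_{LinkUp} = 91/3 + (1/3)·38.75 = 43.25.
q_{NetOne} = 128 − 3·38.75 + 2·43.25 = 98.25.

98.25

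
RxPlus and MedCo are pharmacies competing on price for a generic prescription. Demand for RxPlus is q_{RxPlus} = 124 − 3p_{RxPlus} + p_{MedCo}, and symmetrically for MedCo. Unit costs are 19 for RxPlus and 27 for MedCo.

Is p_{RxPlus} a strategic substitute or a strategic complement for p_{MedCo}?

RxPlus's profit: π = (p_{RxPlus} − 19)(124 − 3p_{RxPlus} + p_{MedCo}).
∂π/∂p_{RxPlus} = 181 − 6p_{RxPlus} + p_{MedCo} = 0 ⇒ p_{RxPlus} = 181/6 + (1/6)p_{MedCo}.
The best-response slope dp_{RxPlus}/dp_{MedCo} = 1/6 > 0: the reaction function is upward-sloping, so the choices are strategic complements.

strategic complements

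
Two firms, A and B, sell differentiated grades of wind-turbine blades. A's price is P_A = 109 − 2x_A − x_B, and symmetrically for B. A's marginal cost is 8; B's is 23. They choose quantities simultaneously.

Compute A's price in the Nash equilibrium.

50.4

Firm A's profit: π = x_A(109 − 2x_A − x_B) − 8x_A.
∂π/∂x_A = 101 − 4x_A − x_B = 0 ⇒ x_A = 25.25 − 0.25x_B.
Similarly x_B = 21.5 − 0.25x_A.
Substituting the second reaction function into the first: x_A = 25.25 − 0.25(21.5 − 0.25x_A), which gives 0.9375x_A = 19.875 ⇒ x_A = 21.2.
Then x_B = 21.5 − 0.25·21.2 = 16.2.
P_A = 109 − 2·21.2 − 16.2 = 50.4.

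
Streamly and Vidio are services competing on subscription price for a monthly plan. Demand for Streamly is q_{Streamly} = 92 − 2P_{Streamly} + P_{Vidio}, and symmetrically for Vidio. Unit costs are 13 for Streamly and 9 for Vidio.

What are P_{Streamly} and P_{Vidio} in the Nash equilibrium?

38.8, 37.2

Streamly's profit: π = (P_{Streamly} − 13)(92 − 2P_{Streamly} + P_{Vidio}).
∂π/∂P_{Streamly} = 118 − 4P_{Streamly} + P_{Vidio} = 0 ⇒ P_{Streamly} = 29.5 + 0.25P_{Vidio}.
Similarly P_{Vidio} = 27.5 + 0.25P_{Streamly}.
Substituting the second reaction function into the first: P_{Streamly} = 29.5 + 0.25(27.5 + 0.25P_{Streamly}), which gives 0.9375P_{Streamly} = 36.375 ⇒ P_{Streamly} = 38.8.
Then P_{Vidio} = 27.5 + 0.25·38.8 = 37.2.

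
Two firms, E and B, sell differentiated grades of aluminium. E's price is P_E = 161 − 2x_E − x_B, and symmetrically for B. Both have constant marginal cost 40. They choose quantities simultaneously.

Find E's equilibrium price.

Firm E's profit: π = x_E(161 − 2x_E − x_B) − 40x_E.
∂π/∂x_E = 121 − 4x_E − x_B = 0 ⇒ x_E = 30.25 − 0.25x_B.
The game is symmetric, so in equilibrium x_B = x_E: the reaction function gives 1.25x_E = 30.25, hence x_E = 24.2.
P_E = 161 − 2·24.2 − 24.2 = 88.4.

88.4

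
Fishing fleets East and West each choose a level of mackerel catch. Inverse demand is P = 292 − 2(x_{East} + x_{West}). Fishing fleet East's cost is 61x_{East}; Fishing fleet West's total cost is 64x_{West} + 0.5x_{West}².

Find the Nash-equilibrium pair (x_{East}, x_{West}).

43.6875, 28.125

Fishing fleet East's profit: π = x_{East}(292 − 2(x_{East} + x_{West})) − 61x_{East}.
∂π/∂x_{East} = 231 − 4x_{East} − 2x_{West} = 0, so x_{East} = 57.75 − 0.5x_{West}.
For West: ∂π/∂x_{West} = 228 − 5x_{West} − 2x_{East} = 0 ⇒ x_{West} = 45.6 − 0.4x_{East}.
Plugging x_{West} into East's best response: x_{East} = 57.75 − 0.5(45.6 − 0.4x_{East}) ⇒ 0.8x_{East} = 34.95, so x_{East} = 43.6875.
Then x_{West} = 45.6 − 0.4·43.6875 = 28.125.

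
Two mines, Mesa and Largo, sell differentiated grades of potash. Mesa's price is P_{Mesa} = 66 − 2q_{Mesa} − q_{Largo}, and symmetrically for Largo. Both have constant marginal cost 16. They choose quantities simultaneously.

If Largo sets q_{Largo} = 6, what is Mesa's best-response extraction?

Mine Mesa's profit: π = q_{Mesa}(66 − 2q_{Mesa} − q_{Largo}) − 16q_{Mesa}.
∂π/∂q_{Mesa} = 50 − 4q_{Mesa} − q_{Largo} = 0 ⇒ q_{Mesa} = 12.5 − 0.25q_{Largo}.
At q_{Largo} = 6: q_{Mesa} = 12.5 − 0.25·6 = 11.

11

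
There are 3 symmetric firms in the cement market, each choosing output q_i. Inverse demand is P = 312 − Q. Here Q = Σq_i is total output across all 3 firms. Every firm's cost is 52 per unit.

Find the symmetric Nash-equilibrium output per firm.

65

A representative firm's profit is π_i = q_i(312 − Q) − 52q_i, with Q = q_i + Σ_{j≠i} q_j.
First-order condition: 260 − 2q_i − Σ_{j≠i} q_j = 0.
Imposing symmetry (q_j = q for all j) turns Σ_{j≠i} q_j into 2q, so 260 = 4q and q = 65.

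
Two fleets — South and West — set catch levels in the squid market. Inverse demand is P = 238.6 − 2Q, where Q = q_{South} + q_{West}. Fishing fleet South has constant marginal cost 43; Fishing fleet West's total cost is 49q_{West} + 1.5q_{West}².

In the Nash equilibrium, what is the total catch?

56.55

Fishing fleet South's profit: π = q_{South}(238.6 − 2(q_{South} + q_{West})) − 43q_{South}.
∂π/∂q_{South} = 195.6 − 4q_{South} − 2q_{West} = 0, so q_{South} = 48.9 − 0.5q_{West}.
For West: ∂π/∂q_{West} = 189.6 − 7q_{West} − 2q_{South} = 0 ⇒ q_{West} = 948/35 − (2/7)q_{South}.
Substituting the second reaction function into the first: q_{South} = 48.9 − 0.5(948/35 − (2/7)q_{South}), which gives (6/7)q_{South} = 495/14 ⇒ q_{South} = 41.25.
Then q_{West} = 948/35 − (2/7)·41.25 = 15.3.
Total catch: 41.25 + 15.3 = 56.55.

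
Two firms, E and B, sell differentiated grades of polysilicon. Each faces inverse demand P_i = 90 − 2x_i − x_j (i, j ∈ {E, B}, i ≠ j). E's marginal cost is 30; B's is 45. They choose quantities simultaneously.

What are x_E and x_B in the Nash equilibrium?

Firm E's profit: π = x_E(90 − 2x_E − x_B) − 30x_E.
∂π/∂x_E = 60 − 4x_E − x_B = 0 ⇒ x_E = 15 − 0.25x_B.
Similarly x_B = 11.25 − 0.25x_E.
Solving the two reaction functions simultaneously: (1 − (−0.25)(−0.25))x_E = 15 − 0.25·11.25, so 0.9375x_E = 12.1875 and x_E = 13.
Then x_B = 11.25 − 0.25·13 = 8.

13, 8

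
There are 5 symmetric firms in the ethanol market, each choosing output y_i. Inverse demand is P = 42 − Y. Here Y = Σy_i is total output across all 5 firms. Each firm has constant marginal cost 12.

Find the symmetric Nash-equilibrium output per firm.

A representative firm's profit is π_i = y_i(42 − Y) − 12y_i, with Y = y_i + Σ_{j≠i} y_j.
First-order condition: 30 − 2y_i − Σ_{j≠i} y_j = 0.
With identical firms, set every y_j = y: then 30 − 2y − 4y = 0, i.e. y = 30/6 = 5.

5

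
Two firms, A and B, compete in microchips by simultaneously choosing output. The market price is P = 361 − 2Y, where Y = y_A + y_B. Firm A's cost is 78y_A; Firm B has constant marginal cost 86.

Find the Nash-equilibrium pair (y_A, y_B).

48.5, 44.5

Firm A's profit: π = y_A(361 − 2(y_A + y_B)) − 78y_A.
∂π/∂y_A = 283 − 4y_A − 2y_B = 0, so y_A = 70.75 − 0.5y_B.
By the same steps for B: y_B = 68.75 − 0.5y_A.
Substituting the second reaction function into the first: y_A = 70.75 − 0.5(68.75 − 0.5y_A), which gives 0.75y_A = 36.375 ⇒ y_A = 48.5.
Then y_B = 68.75 − 0.5·48.5 = 44.5.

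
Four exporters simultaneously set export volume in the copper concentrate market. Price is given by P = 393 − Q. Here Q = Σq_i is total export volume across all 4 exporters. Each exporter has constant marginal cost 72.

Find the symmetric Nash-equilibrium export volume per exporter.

A representative exporter's profit is π_i = q_i(393 − Q) − 72q_i, with Q = q_i + Σ_{j≠i} q_j.
First-order condition: 321 − 2q_i − Σ_{j≠i} q_j = 0.
With identical exporters, set every q_j = q: then 321 − 2q − 3q = 0, i.e. q = 321/5 = 64.2.

64.2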